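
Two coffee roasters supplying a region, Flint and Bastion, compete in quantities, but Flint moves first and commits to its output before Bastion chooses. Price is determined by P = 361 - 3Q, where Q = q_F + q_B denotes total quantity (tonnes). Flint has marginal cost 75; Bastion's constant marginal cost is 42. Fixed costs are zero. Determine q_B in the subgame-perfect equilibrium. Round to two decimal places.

The follower Bastion best-responds to any q_F: π_B = (361 - 3Q)q_B - 42q_B.
Setting the follower's marginal profit to zero, 319 - 3q_F - 6q_B = 0, i.e. q_B = (319 - 3q_F)/6.
The leader anticipates this reaction. Substituting into P = 361 - 3Q gives P = 403/2 - (3/2)q_F, so π_F = (403/2 - (3/2)q_F)q_F - 75q_F.
Maximising: ∂π_F/∂q_F = 253/2 - 3q_F = 0, giving q_F = 253/6.
Then q_B = (319 - 3·(253/6))/6 = 385/12.

32.08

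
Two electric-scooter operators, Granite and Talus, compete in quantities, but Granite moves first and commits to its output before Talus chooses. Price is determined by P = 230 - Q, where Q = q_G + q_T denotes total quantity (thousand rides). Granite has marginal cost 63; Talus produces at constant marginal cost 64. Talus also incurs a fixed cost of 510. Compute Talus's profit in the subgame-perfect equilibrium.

1171

Solve by backward induction. Given q_G, the follower Talus maximises π_T = (230 - q_G - q_T)q_T - 64q_T.
Follower FOC: 166 - q_G - 2q_T = 0, so q_T(q_G) = (166 - q_G)/2.
Granite substitutes q_T(q_G) into its own profit: π_G = q_G(230 - q_G - (166 - q_G)/2) - 63q_G = (147 - (1/2)q_G)q_G - 63q_G.
Maximising: ∂π_G/∂q_G = 84 - q_G = 0, giving q_G = 84.
Then q_T = (166 - 84)/2 = 41.
Price P = 230 - 125 = 105.
Talus's profit: (105 - 64)·41 - 510 = 1171.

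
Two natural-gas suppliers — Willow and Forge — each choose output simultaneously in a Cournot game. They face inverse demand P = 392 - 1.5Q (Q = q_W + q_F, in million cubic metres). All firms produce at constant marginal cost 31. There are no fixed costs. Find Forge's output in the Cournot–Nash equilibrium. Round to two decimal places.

80.22

Each firm earns π_i = (392 - 1.5Q)q_i - 31q_i.
Setting ∂π_i/∂q_i = 0 with rivals' quantities fixed: 361 - 3q_i - (3/2)q_j = 0.
By symmetry each firm produces the same amount; substituting q_j = q_i yields q_i = 361/(9/2) = 722/9.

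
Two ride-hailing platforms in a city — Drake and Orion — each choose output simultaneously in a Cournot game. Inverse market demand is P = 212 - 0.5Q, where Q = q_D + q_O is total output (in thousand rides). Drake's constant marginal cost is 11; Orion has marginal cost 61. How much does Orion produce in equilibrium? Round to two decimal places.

67.33

Drake's profit: π_D = (212 - 0.5Q)q_D - (11q_D). Setting ∂π_D/∂q_D = 0: 201 - q_D - (1/2)(q_O) = 0.
Orion's profit: π_O = (212 - 0.5Q)q_O - (61q_O). Setting ∂π_O/∂q_O = 0: 151 - q_O - (1/2)(q_D) = 0.
Rearranging gives the reaction functions q_D = (201 - (1/2)q_O) and q_O = (151 - (1/2)q_D).
Substituting one into the other gives q_D = 502/3 and q_O = 202/3.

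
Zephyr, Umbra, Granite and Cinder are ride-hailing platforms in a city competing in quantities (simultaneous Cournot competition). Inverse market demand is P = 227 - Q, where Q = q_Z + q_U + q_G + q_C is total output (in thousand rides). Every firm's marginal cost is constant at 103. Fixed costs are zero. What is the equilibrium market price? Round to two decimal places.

127.80

Each firm earns π_i = (227 - Q)q_i - 103q_i.
Setting ∂π_i/∂q_i = 0 with rivals' quantities fixed: 124 - 2q_i - Σ_{j≠i} q_j = 0.
By symmetry each firm produces the same amount; substituting Σ_{j≠i} q_j = 3q_i yields q_i = 124/5.
Total output Q = 496/5, so price P = 227 - 496/5 = 639/5.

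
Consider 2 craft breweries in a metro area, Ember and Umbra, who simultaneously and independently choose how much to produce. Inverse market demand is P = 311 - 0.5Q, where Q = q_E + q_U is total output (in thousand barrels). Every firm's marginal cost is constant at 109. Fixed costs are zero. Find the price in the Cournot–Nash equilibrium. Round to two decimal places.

A representative firm's profit is π_i = q_i(311 - 0.5Q) - 109q_i.
First-order condition (treating rivals' output as given): 202 - q_i - (1/2)q_j = 0.
By symmetry each firm produces the same amount; substituting q_j = q_i yields q_i = 202/(3/2) = 404/3.
Total output Q = 808/3, so price P = 311 - (1/2)·(808/3) = 529/3.

176.33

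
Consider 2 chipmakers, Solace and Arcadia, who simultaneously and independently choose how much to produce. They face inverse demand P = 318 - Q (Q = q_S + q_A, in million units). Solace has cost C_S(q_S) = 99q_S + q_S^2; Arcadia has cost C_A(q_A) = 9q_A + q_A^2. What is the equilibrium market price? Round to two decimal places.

212.40

Solace's profit: π_S = (318 - Q)q_S - (99q_S + q_S²). Setting ∂π_S/∂q_S = 0: 219 - 4q_S - (q_A) = 0.
Arcadia's profit: π_A = (318 - Q)q_A - (9q_A + q_A²). Setting ∂π_A/∂q_A = 0: 309 - 4q_A - (q_S) = 0.
Rearranging gives the reaction functions q_S = (219 - q_A)/4 and q_A = (309 - q_S)/4.
Substituting one into the other gives q_S = 189/5 and q_A = 339/5.
Total output Q = 528/5, so price P = 318 - 528/5 = 1062/5.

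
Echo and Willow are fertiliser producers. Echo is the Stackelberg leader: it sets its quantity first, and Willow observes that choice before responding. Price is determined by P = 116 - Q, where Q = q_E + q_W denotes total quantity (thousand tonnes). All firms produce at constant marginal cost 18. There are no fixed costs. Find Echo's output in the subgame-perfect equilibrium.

49

Solve by backward induction. Given q_E, the follower Willow maximises π_W = (116 - q_E - q_W)q_W - 18q_W.
∂π_W/∂q_W = 98 - q_E - 2q_W = 0 gives the reaction function q_W = (98 - q_E)/2.
The leader anticipates this reaction. Substituting into P = 116 - Q gives P = 67 - (1/2)q_E, so π_E = (67 - (1/2)q_E)q_E - 18q_E.
The leader's first-order condition 49 - q_E = 0 yields q_E = 49.
Then q_W = (98 - 49)/2 = 49/2.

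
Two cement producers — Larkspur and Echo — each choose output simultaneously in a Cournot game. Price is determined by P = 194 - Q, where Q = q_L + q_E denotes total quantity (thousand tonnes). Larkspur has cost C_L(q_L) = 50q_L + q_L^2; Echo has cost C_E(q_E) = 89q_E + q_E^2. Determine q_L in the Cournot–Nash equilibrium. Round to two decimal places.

31.40

Larkspur's profit: π_L = (194 - Q)q_L - (50q_L + q_L²). Setting ∂π_L/∂q_L = 0: 144 - 4q_L - (q_E) = 0.
Echo's first-order condition: 105 - 4q_E - (q_L) = 0.
Rearranging gives the reaction functions q_L = (144 - q_E)/4 and q_E = (105 - q_L)/4.
Substituting one into the other gives q_L = 157/5 and q_E = 92/5.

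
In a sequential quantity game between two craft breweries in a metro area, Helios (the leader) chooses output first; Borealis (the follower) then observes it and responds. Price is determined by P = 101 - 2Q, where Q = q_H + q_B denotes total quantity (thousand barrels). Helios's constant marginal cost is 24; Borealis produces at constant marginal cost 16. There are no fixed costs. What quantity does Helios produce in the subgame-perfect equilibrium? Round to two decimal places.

Solve by backward induction. Given q_H, the follower Borealis maximises π_B = (101 - 2q_H - 2q_B)q_B - 16q_B.
∂π_B/∂q_B = 85 - 2q_H - 4q_B = 0 gives the reaction function q_B = (85 - 2q_H)/4.
Helios substitutes q_B(q_H) into its own profit: π_H = q_H(101 - 2q_H - (85 - 2q_H)/2) - 24q_H = (117/2 - q_H)q_H - 24q_H.
Leader FOC: 69/2 - 2q_H = 0, so q_H = 69/4.
Then q_B = (85 - 2·(69/4))/4 = 101/8.

17.25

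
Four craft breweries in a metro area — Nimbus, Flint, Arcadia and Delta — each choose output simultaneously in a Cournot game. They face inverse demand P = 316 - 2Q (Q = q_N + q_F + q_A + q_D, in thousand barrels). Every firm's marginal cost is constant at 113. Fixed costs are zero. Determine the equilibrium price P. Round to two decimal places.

A representative firm's profit is π_i = q_i(316 - 2Q) - 113q_i.
First-order condition (treating rivals' output as given): 203 - 4q_i - 2·Σ_{j≠i} q_j = 0.
With identical firms every q_j equals q_i, so Σ_{j≠i} q_j = 3q_i and 203 = 10q_i, giving q_i = 203/10.
Total output Q = 406/5, so price P = 316 - 2·(406/5) = 768/5.

153.60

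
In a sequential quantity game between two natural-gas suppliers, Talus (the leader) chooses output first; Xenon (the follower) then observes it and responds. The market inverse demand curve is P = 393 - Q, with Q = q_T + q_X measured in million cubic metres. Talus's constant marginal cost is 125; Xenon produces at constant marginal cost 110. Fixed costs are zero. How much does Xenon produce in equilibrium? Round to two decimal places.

78.25

The follower Xenon best-responds to any q_T: π_X = (393 - Q)q_X - 110q_X.
Follower FOC: 283 - q_T - 2q_X = 0, so q_X(q_T) = (283 - q_T)/2.
The leader anticipates this reaction. Substituting into P = 393 - Q gives P = 503/2 - (1/2)q_T, so π_T = (503/2 - (1/2)q_T)q_T - 125q_T.
Maximising: ∂π_T/∂q_T = 253/2 - q_T = 0, giving q_T = 253/2.
Then q_X = (283 - 253/2)/2 = 313/4.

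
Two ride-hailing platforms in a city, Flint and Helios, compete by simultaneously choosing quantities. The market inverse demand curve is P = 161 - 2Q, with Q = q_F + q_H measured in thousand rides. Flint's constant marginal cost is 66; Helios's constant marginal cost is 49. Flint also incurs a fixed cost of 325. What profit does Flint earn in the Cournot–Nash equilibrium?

13

Flint's profit: π_F = (161 - 2Q)q_F - (66q_F). Setting ∂π_F/∂q_F = 0: 95 - 4q_F - 2(q_H) = 0.
Helios's first-order condition: 112 - 4q_H - 2(q_F) = 0.
So q_F = (95 - 2q_H)/4 and q_H = (112 - 2q_F)/4.
Solving the pair: q_F = 13, q_H = 43/2.
Price P = 161 - 2·(69/2) = 92.
Flint's profit: (92 - 66)·13 - 325 = 13.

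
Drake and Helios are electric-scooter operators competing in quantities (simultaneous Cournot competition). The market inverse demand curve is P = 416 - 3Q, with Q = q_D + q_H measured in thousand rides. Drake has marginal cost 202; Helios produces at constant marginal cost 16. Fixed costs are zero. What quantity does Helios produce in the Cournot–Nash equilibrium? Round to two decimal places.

65.11

Drake's profit: π_D = (416 - 3Q)q_D - (202q_D). Setting ∂π_D/∂q_D = 0: 214 - 6q_D - 3(q_H) = 0.
Helios's profit: π_H = (416 - 3Q)q_H - (16q_H). Setting ∂π_H/∂q_H = 0: 400 - 6q_H - 3(q_D) = 0.
Best responses: q_D = (214 - 3q_H)/6, q_H = (400 - 3q_D)/6.
Substituting one into the other gives q_D = 28/9 and q_H = 586/9.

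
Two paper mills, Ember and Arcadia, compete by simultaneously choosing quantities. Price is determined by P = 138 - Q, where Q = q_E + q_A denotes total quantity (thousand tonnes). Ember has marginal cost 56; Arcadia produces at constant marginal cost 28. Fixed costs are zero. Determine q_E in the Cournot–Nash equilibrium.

Ember's profit: π_E = (138 - Q)q_E - (56q_E). Setting ∂π_E/∂q_E = 0: 82 - 2q_E - (q_A) = 0.
Arcadia's profit: π_A = (138 - Q)q_A - (28q_A). Setting ∂π_A/∂q_A = 0: 110 - 2q_A - (q_E) = 0.
So q_E = (82 - q_A)/2 and q_A = (110 - q_E)/2.
Solving the pair: q_E = 18, q_A = 46.

18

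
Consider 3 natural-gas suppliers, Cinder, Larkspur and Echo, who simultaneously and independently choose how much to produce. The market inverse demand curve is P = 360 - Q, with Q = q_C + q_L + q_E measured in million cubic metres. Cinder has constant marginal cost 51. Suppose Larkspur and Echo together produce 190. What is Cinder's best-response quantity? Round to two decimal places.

59.50

With rivals' combined output fixed at 190, Cinder's profit is π_C = (360 - 190 - q_C)q_C - (51q_C) = (170 - q_C)q_C - (51q_C).
∂π_C/∂q_C = 119 - 2q_C = 0, so q_C = 119/2.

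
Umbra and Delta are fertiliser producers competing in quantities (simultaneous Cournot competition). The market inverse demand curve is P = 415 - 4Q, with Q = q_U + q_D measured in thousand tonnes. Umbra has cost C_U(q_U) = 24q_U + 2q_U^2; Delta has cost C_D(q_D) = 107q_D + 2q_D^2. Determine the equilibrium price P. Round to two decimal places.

240.25

Umbra's profit: π_U = (415 - 4Q)q_U - (24q_U + 2q_U²). Setting ∂π_U/∂q_U = 0: 391 - 12q_U - 4(q_D) = 0.
Delta's profit: π_D = (415 - 4Q)q_D - (107q_D + 2q_D²). Setting ∂π_D/∂q_D = 0: 308 - 12q_D - 4(q_U) = 0.
Rearranging gives the reaction functions q_U = (391 - 4q_D)/12 and q_D = (308 - 4q_U)/12.
Substituting one into the other gives q_U = 865/32 and q_D = 533/32.
Total output Q = 699/16, so price P = 415 - 4·(699/16) = 961/4.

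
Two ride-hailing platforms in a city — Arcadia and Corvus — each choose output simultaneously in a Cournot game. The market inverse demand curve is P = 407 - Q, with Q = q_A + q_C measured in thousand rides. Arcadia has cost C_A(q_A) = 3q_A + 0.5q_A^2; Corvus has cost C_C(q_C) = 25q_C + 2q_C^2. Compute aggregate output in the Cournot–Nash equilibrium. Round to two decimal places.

163.76

Arcadia's profit: π_A = (407 - Q)q_A - (3q_A + (1/2)q_A²). Setting ∂π_A/∂q_A = 0: 404 - 3q_A - (q_C) = 0.
Corvus's first-order condition: 382 - 6q_C - (q_A) = 0.
Best responses: q_A = (404 - q_C)/3, q_C = (382 - q_A)/6.
Substituting one into the other gives q_A = 120.1176 and q_C = 742/17.
Total output Q = 120.1176 + 742/17 = 163.7647.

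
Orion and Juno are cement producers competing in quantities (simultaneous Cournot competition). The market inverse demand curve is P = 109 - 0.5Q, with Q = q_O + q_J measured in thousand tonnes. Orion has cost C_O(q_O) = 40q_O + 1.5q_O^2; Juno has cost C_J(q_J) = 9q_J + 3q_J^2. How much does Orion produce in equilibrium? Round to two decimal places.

15.60

Orion's profit: π_O = (109 - 0.5Q)q_O - (40q_O + (3/2)q_O²). Setting ∂π_O/∂q_O = 0: 69 - 4q_O - (1/2)(q_J) = 0.
Juno's profit: π_J = (109 - 0.5Q)q_J - (9q_J + 3q_J²). Setting ∂π_J/∂q_J = 0: 100 - 7q_J - (1/2)(q_O) = 0.
Rearranging gives the reaction functions q_O = (69 - (1/2)q_J)/4 and q_J = (100 - (1/2)q_O)/7.
Substituting one into the other gives q_O = 1732/111 and q_J = 1462/111.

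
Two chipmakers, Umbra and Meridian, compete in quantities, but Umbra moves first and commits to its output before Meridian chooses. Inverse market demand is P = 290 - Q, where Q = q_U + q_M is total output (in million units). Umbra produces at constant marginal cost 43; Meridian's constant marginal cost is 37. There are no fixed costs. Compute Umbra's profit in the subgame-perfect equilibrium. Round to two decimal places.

The follower Meridian best-responds to any q_U: π_M = (290 - Q)q_M - 37q_M.
Setting the follower's marginal profit to zero, 253 - q_U - 2q_M = 0, i.e. q_M = (253 - q_U)/2.
Umbra substitutes q_M(q_U) into its own profit: π_U = q_U(290 - q_U - (253 - q_U)/2) - 43q_U = (327/2 - (1/2)q_U)q_U - 43q_U.
Maximising: ∂π_U/∂q_U = 241/2 - q_U = 0, giving q_U = 241/2.
Then q_M = (253 - 241/2)/2 = 265/4.
Price P = 290 - 747/4 = 413/4.
Umbra's profit: (413/4 - 43)·(241/2) = 7260.1250.

7260.13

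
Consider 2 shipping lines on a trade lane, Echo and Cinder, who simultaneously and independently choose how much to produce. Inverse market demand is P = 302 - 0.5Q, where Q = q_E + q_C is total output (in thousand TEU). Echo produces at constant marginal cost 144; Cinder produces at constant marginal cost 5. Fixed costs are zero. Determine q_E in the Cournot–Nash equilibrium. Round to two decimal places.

12.67

Echo's profit: π_E = (302 - 0.5Q)q_E - (144q_E). Setting ∂π_E/∂q_E = 0: 158 - q_E - (1/2)(q_C) = 0.
Cinder's profit: π_C = (302 - 0.5Q)q_C - (5q_C). Setting ∂π_C/∂q_C = 0: 297 - q_C - (1/2)(q_E) = 0.
So q_E = (158 - (1/2)q_C) and q_C = (297 - (1/2)q_E).
Substituting one into the other gives q_E = 38/3 and q_C = 872/3.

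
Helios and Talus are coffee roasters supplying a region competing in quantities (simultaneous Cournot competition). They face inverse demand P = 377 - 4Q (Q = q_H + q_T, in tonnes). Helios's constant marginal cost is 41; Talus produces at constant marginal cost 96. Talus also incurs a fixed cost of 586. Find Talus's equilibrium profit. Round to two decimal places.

832.78

Helios's profit: π_H = (377 - 4Q)q_H - (41q_H). Setting ∂π_H/∂q_H = 0: 336 - 8q_H - 4(q_T) = 0.
Talus's profit: π_T = (377 - 4Q)q_T - (96q_T). Setting ∂π_T/∂q_T = 0: 281 - 8q_T - 4(q_H) = 0.
Best responses: q_H = (336 - 4q_T)/8, q_T = (281 - 4q_H)/8.
Solving the pair: q_H = 391/12, q_T = 113/6.
Price P = 377 - 4·(617/12) = 514/3.
Talus's profit: (514/3 - 96)·(113/6) - 586 = 832.7778.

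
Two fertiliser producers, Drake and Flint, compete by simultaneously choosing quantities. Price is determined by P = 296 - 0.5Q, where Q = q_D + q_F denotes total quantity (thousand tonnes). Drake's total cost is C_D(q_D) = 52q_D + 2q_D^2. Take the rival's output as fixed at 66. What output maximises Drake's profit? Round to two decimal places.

42.20

With the rival's output fixed at 66, Drake's profit is π_D = (296 - (1/2)·66 - (1/2)q_D)q_D - (52q_D + 2q_D²) = (263 - (1/2)q_D)q_D - (52q_D + 2q_D²).
∂π_D/∂q_D = 211 - 5q_D = 0, so q_D = 211/5.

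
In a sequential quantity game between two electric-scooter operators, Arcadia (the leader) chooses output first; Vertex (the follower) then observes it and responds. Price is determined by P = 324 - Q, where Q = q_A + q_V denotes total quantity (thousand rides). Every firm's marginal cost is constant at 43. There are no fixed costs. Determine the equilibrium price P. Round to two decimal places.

The follower Vertex best-responds to any q_A: π_V = (324 - Q)q_V - 43q_V.
Setting the follower's marginal profit to zero, 281 - q_A - 2q_V = 0, i.e. q_V = (281 - q_A)/2.
The leader anticipates this reaction. Substituting into P = 324 - Q gives P = 367/2 - (1/2)q_A, so π_A = (367/2 - (1/2)q_A)q_A - 43q_A.
Maximising: ∂π_A/∂q_A = 281/2 - q_A = 0, giving q_A = 281/2.
Then q_V = (281 - 281/2)/2 = 281/4.
Total output Q = 843/4, so price P = 324 - 843/4 = 453/4.

113.25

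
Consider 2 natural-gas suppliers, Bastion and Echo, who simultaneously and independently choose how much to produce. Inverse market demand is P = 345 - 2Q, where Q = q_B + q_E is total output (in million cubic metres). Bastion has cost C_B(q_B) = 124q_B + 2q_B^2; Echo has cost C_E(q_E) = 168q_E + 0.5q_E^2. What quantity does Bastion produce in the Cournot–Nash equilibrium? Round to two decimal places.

20.86

Bastion's profit: π_B = (345 - 2Q)q_B - (124q_B + 2q_B²). Setting ∂π_B/∂q_B = 0: 221 - 8q_B - 2(q_E) = 0.
Echo's first-order condition: 177 - 5q_E - 2(q_B) = 0.
Best responses: q_B = (221 - 2q_E)/8, q_E = (177 - 2q_B)/5.
Solving the pair: q_B = 751/36, q_E = 487/18.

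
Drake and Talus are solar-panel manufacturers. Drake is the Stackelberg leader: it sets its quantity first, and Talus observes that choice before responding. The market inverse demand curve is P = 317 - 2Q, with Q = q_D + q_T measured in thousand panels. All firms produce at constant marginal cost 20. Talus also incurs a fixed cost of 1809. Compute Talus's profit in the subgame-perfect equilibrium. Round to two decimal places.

947.53

The follower Talus best-responds to any q_D: π_T = (317 - 2Q)q_T - 20q_T.
Follower FOC: 297 - 2q_D - 4q_T = 0, so q_T(q_D) = (297 - 2q_D)/4.
Drake substitutes q_T(q_D) into its own profit: π_D = q_D(317 - 2q_D - (297 - 2q_D)/2) - 20q_D = (337/2 - q_D)q_D - 20q_D.
The leader's first-order condition 297/2 - 2q_D = 0 yields q_D = 297/4.
Then q_T = (297 - 2·(297/4))/4 = 297/8.
Price P = 317 - 2·(891/8) = 377/4.
Talus's profit: (377/4 - 20)·(297/8) - 1809 = 947.5313.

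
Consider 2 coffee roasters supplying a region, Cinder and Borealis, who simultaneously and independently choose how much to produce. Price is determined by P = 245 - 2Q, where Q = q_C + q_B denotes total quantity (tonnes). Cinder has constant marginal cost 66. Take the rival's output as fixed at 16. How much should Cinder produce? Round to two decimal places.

With the rival's output fixed at 16, Cinder's profit is π_C = (245 - 2·16 - 2q_C)q_C - (66q_C) = (213 - 2q_C)q_C - (66q_C).
∂π_C/∂q_C = 147 - 4q_C = 0, so q_C = 147/4.

36.75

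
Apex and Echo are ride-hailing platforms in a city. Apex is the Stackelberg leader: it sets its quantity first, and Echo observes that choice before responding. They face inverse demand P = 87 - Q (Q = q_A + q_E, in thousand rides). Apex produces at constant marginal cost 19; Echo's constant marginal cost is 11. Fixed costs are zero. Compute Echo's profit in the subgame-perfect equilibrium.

529

Solve by backward induction. Given q_A, the follower Echo maximises π_E = (87 - q_A - q_E)q_E - 11q_E.
Setting the follower's marginal profit to zero, 76 - q_A - 2q_E = 0, i.e. q_E = (76 - q_A)/2.
The leader anticipates this reaction. Substituting into P = 87 - Q gives P = 49 - (1/2)q_A, so π_A = (49 - (1/2)q_A)q_A - 19q_A.
Leader FOC: 30 - q_A = 0, so q_A = 30.
Then q_E = (76 - 30)/2 = 23.
Price P = 87 - 53 = 34.
Echo's profit: (34 - 11)·23 = 529.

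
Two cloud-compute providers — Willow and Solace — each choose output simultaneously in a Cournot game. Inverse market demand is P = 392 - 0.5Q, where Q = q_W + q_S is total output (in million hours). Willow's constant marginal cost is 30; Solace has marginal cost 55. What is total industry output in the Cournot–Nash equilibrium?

466

Willow's profit: π_W = (392 - 0.5Q)q_W - (30q_W). Setting ∂π_W/∂q_W = 0: 362 - q_W - (1/2)(q_S) = 0.
Solace's profit: π_S = (392 - 0.5Q)q_S - (55q_S). Setting ∂π_S/∂q_S = 0: 337 - q_S - (1/2)(q_W) = 0.
Rearranging gives the reaction functions q_W = (362 - (1/2)q_S) and q_S = (337 - (1/2)q_W).
Substituting one into the other gives q_W = 258 and q_S = 208.
Total output Q = 258 + 208 = 466.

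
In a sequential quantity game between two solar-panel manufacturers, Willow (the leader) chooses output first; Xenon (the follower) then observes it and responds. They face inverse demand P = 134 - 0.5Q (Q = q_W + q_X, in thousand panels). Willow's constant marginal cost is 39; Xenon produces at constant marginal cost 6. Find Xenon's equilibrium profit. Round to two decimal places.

The follower Xenon best-responds to any q_W: π_X = (134 - 0.5Q)q_X - 6q_X.
Setting the follower's marginal profit to zero, 128 - (1/2)q_W - q_X = 0, i.e. q_X = (128 - (1/2)q_W).
The leader anticipates this reaction. Substituting into P = 134 - 0.5Q gives P = 70 - (1/4)q_W, so π_W = (70 - (1/4)q_W)q_W - 39q_W.
The leader's first-order condition 31 - (1/2)q_W = 0 yields q_W = 62.
Then q_X = (128 - (1/2)·62) = 97.
Price P = 134 - (1/2)·159 = 109/2.
Xenon's profit: (109/2 - 6)·97 = 4704.5000.

4704.50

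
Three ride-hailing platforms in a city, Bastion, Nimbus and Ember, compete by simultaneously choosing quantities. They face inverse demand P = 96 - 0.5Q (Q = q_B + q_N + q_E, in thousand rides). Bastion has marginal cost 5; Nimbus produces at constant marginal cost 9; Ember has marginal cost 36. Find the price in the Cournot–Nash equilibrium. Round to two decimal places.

36.50

Bastion's profit: π_B = (96 - 0.5Q)q_B - (5q_B). Setting ∂π_B/∂q_B = 0: 91 - q_B - (1/2)(q_N + q_E) = 0.
Nimbus's profit: π_N = (96 - 0.5Q)q_N - (9q_N). Setting ∂π_N/∂q_N = 0: 87 - q_N - (1/2)(q_B + q_E) = 0.
Ember's profit: π_E = (96 - 0.5Q)q_E - (36q_E). Setting ∂π_E/∂q_E = 0: 60 - q_E - (1/2)(q_B + q_N) = 0.
Summing all 3 equations gives 238 − 2Q = 0, hence Q = 119.
Back-substituting: q_B = (91 − 119/2)/(1/2) = 63, q_N = (87 − 119/2)/(1/2) = 55, q_E = (60 − 119/2)/(1/2) = 1.
Total output Q = 119, so price P = 96 - (1/2)·119 = 73/2.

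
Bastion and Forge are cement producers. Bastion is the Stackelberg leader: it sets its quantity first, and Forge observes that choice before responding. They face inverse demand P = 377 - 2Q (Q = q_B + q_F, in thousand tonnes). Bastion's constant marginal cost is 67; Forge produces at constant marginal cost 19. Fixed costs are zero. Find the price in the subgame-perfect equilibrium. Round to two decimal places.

132.50

Solve by backward induction. Given q_B, the follower Forge maximises π_F = (377 - 2q_B - 2q_F)q_F - 19q_F.
Follower FOC: 358 - 2q_B - 4q_F = 0, so q_F(q_B) = (358 - 2q_B)/4.
Bastion substitutes q_F(q_B) into its own profit: π_B = q_B(377 - 2q_B - (358 - 2q_B)/2) - 67q_B = (198 - q_B)q_B - 67q_B.
The leader's first-order condition 131 - 2q_B = 0 yields q_B = 131/2.
Then q_F = (358 - 2·(131/2))/4 = 227/4.
Total output Q = 489/4, so price P = 377 - 2·(489/4) = 265/2.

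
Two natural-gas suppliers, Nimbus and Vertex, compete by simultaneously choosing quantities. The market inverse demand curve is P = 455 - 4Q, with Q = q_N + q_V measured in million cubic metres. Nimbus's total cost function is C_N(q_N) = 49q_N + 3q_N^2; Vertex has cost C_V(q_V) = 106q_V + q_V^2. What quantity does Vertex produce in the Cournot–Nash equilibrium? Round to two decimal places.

Nimbus's profit: π_N = (455 - 4Q)q_N - (49q_N + 3q_N²). Setting ∂π_N/∂q_N = 0: 406 - 14q_N - 4(q_V) = 0.
Vertex's profit: π_V = (455 - 4Q)q_V - (106q_V + q_V²). Setting ∂π_V/∂q_V = 0: 349 - 10q_V - 4(q_N) = 0.
So q_N = (406 - 4q_V)/14 and q_V = (349 - 4q_N)/10.
Substituting one into the other gives q_N = 666/31 and q_V = 1631/62.

26.31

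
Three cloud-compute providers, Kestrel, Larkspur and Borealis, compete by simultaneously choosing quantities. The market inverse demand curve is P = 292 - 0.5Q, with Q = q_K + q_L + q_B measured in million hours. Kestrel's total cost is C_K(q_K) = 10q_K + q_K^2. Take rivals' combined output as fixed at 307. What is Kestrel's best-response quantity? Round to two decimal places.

With rivals' combined output fixed at 307, Kestrel's profit is π_K = (292 - (1/2)·307 - (1/2)q_K)q_K - (10q_K + q_K²) = (277/2 - (1/2)q_K)q_K - (10q_K + q_K²).
∂π_K/∂q_K = 257/2 - 3q_K = 0, so q_K = 257/6.

42.83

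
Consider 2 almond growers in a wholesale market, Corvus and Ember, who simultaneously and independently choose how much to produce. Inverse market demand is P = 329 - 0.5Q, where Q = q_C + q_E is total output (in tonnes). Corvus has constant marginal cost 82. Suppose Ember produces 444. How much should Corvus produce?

With the rival's output fixed at 444, Corvus's profit is π_C = (329 - (1/2)·444 - (1/2)q_C)q_C - (82q_C) = (107 - (1/2)q_C)q_C - (82q_C).
∂π_C/∂q_C = 25 - q_C = 0, so q_C = 25.

25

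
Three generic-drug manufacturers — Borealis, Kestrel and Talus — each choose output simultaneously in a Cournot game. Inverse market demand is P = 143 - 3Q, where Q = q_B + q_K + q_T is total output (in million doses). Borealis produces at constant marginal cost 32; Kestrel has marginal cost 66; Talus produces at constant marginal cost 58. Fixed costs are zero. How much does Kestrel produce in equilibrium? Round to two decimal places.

Borealis's profit: π_B = (143 - 3Q)q_B - (32q_B). Setting ∂π_B/∂q_B = 0: 111 - 6q_B - 3(q_K + q_T) = 0.
Kestrel's profit: π_K = (143 - 3Q)q_K - (66q_K). Setting ∂π_K/∂q_K = 0: 77 - 6q_K - 3(q_B + q_T) = 0.
Talus's first-order condition: 85 - 6q_T - 3(q_B + q_K) = 0.
Adding the 3 first-order conditions: 273 − 12Q = 0, so Q = 91/4.
Back-substituting: q_B = (111 − 273/4)/3 = 57/4, q_K = (77 − 273/4)/3 = 35/12, q_T = (85 − 273/4)/3 = 67/12.

2.92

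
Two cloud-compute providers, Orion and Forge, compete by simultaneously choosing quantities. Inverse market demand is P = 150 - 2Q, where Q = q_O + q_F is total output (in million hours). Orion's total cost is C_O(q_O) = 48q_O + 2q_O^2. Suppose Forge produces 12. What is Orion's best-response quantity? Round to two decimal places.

With the rival's output fixed at 12, Orion's profit is π_O = (150 - 2·12 - 2q_O)q_O - (48q_O + 2q_O²) = (126 - 2q_O)q_O - (48q_O + 2q_O²).
∂π_O/∂q_O = 78 - 8q_O = 0, so q_O = 39/4.

9.75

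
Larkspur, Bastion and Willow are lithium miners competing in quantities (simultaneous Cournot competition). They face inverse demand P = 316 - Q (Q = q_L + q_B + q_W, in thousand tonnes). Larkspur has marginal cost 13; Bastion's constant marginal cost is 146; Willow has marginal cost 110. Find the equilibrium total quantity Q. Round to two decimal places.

169.75

Larkspur's profit: π_L = (316 - Q)q_L - (13q_L). Setting ∂π_L/∂q_L = 0: 303 - 2q_L - (q_B + q_W) = 0.
Bastion's first-order condition: 170 - 2q_B - (q_L + q_W) = 0.
Willow's profit: π_W = (316 - Q)q_W - (110q_W). Setting ∂π_W/∂q_W = 0: 206 - 2q_W - (q_L + q_B) = 0.
Adding the 3 conditions: 679 − 2Q − 2Q = 0, i.e. Q = 679/4.
Back-substituting: q_L = (303 − 679/4) = 533/4, q_B = (170 − 679/4) = 1/4, q_W = (206 − 679/4) = 145/4.
Total output Q = 533/4 + 1/4 + 145/4 = 679/4.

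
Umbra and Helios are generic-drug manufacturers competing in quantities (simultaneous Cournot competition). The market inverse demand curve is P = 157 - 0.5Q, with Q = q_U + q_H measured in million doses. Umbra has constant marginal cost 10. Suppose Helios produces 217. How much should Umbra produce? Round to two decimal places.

With the rival's output fixed at 217, Umbra's profit is π_U = (157 - (1/2)·217 - (1/2)q_U)q_U - (10q_U) = (97/2 - (1/2)q_U)q_U - (10q_U).
∂π_U/∂q_U = 77/2 - q_U = 0, so q_U = 77/2.

38.50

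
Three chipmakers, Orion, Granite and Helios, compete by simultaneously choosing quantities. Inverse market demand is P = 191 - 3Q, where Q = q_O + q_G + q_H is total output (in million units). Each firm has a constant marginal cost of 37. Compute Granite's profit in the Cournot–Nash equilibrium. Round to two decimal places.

494.08

A representative firm's profit is π_i = q_i(191 - 3Q) - 37q_i.
First-order condition (treating rivals' output as given): 154 - 6q_i - 3·Σ_{j≠i} q_j = 0.
With identical firms every q_j equals q_i, so Σ_{j≠i} q_j = 2q_i and 154 = 12q_i, giving q_i = 77/6.
Price P = 191 - 3·(77/2) = 151/2.
Granite's profit: (151/2 - 37)·(77/6) = 494.0833.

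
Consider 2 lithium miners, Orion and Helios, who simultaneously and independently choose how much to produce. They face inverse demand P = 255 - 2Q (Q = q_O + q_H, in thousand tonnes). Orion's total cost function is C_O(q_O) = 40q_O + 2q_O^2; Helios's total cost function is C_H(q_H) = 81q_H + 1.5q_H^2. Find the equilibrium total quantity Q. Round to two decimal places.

40.75

Orion's profit: π_O = (255 - 2Q)q_O - (40q_O + 2q_O²). Setting ∂π_O/∂q_O = 0: 215 - 8q_O - 2(q_H) = 0.
Helios's first-order condition: 174 - 7q_H - 2(q_O) = 0.
Rearranging gives the reaction functions q_O = (215 - 2q_H)/8 and q_H = (174 - 2q_O)/7.
Solving the pair: q_O = 89/4, q_H = 37/2.
Total output Q = 89/4 + 37/2 = 163/4.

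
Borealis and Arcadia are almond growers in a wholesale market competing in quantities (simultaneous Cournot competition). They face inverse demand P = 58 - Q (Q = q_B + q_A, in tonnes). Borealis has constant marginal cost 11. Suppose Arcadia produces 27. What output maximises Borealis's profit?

10

With the rival's output fixed at 27, Borealis's profit is π_B = (58 - 27 - q_B)q_B - (11q_B) = (31 - q_B)q_B - (11q_B).
∂π_B/∂q_B = 20 - 2q_B = 0, so q_B = 10.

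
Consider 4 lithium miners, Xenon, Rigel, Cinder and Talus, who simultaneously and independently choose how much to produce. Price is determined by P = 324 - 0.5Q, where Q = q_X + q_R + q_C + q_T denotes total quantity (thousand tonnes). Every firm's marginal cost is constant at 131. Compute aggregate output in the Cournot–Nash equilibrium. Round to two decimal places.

Each firm earns π_i = (324 - 0.5Q)q_i - 131q_i.
Setting ∂π_i/∂q_i = 0 with rivals' quantities fixed: 193 - q_i - (1/2)·Σ_{j≠i} q_j = 0.
With identical firms every q_j equals q_i, so Σ_{j≠i} q_j = 3q_i and 193 = (5/2)q_i, giving q_i = 386/5.
Total output Q = 386/5 + 386/5 + 386/5 + 386/5 = 1544/5.

308.80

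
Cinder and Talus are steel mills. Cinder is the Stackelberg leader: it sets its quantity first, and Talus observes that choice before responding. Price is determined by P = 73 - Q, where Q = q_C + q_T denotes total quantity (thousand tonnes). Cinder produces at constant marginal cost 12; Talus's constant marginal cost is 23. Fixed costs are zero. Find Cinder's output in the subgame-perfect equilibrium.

36

Solve by backward induction. Given q_C, the follower Talus maximises π_T = (73 - q_C - q_T)q_T - 23q_T.
∂π_T/∂q_T = 50 - q_C - 2q_T = 0 gives the reaction function q_T = (50 - q_C)/2.
The leader anticipates this reaction. Substituting into P = 73 - Q gives P = 48 - (1/2)q_C, so π_C = (48 - (1/2)q_C)q_C - 12q_C.
Maximising: ∂π_C/∂q_C = 36 - q_C = 0, giving q_C = 36.
Then q_T = (50 - 36)/2 = 7.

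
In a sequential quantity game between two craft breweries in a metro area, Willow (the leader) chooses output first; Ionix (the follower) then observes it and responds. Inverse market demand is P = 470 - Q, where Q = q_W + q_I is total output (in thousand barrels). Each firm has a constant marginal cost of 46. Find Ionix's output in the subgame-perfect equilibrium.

The follower Ionix best-responds to any q_W: π_I = (470 - Q)q_I - 46q_I.
∂π_I/∂q_I = 424 - q_W - 2q_I = 0 gives the reaction function q_I = (424 - q_W)/2.
Willow substitutes q_I(q_W) into its own profit: π_W = q_W(470 - q_W - (424 - q_W)/2) - 46q_W = (258 - (1/2)q_W)q_W - 46q_W.
Maximising: ∂π_W/∂q_W = 212 - q_W = 0, giving q_W = 212.
Then q_I = (424 - 212)/2 = 106.

106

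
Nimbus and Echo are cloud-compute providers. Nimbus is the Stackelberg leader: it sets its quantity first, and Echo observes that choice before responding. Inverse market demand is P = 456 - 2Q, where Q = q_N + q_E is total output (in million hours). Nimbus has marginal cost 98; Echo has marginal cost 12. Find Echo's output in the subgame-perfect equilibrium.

77

The follower Echo best-responds to any q_N: π_E = (456 - 2Q)q_E - 12q_E.
Setting the follower's marginal profit to zero, 444 - 2q_N - 4q_E = 0, i.e. q_E = (444 - 2q_N)/4.
The leader anticipates this reaction. Substituting into P = 456 - 2Q gives P = 234 - q_N, so π_N = (234 - q_N)q_N - 98q_N.
The leader's first-order condition 136 - 2q_N = 0 yields q_N = 68.
Then q_E = (444 - 2·68)/4 = 77.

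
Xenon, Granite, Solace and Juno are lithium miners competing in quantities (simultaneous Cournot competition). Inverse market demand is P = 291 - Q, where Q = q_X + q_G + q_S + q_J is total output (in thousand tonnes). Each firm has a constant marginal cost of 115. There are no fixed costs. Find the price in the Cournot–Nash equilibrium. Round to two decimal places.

A representative firm's profit is π_i = q_i(291 - Q) - 115q_i.
First-order condition (treating rivals' output as given): 176 - 2q_i - Σ_{j≠i} q_j = 0.
By symmetry each firm produces the same amount; substituting Σ_{j≠i} q_j = 3q_i yields q_i = 176/5.
Total output Q = 704/5, so price P = 291 - 704/5 = 751/5.

150.20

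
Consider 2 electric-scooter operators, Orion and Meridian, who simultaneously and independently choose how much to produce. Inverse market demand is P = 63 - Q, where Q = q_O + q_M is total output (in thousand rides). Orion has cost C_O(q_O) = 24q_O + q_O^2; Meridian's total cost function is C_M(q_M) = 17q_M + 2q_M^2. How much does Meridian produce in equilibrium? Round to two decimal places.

Orion's profit: π_O = (63 - Q)q_O - (24q_O + q_O²). Setting ∂π_O/∂q_O = 0: 39 - 4q_O - (q_M) = 0.
Meridian's profit: π_M = (63 - Q)q_M - (17q_M + 2q_M²). Setting ∂π_M/∂q_M = 0: 46 - 6q_M - (q_O) = 0.
Rearranging gives the reaction functions q_O = (39 - q_M)/4 and q_M = (46 - q_O)/6.
Solving the pair: q_O = 188/23, q_M = 145/23.

6.30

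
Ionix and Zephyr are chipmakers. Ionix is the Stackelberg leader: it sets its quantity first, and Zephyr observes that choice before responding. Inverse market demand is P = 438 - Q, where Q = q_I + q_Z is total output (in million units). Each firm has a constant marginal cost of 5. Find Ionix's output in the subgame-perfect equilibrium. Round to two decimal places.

216.50

The follower Zephyr best-responds to any q_I: π_Z = (438 - Q)q_Z - 5q_Z.
Follower FOC: 433 - q_I - 2q_Z = 0, so q_Z(q_I) = (433 - q_I)/2.
The leader anticipates this reaction. Substituting into P = 438 - Q gives P = 443/2 - (1/2)q_I, so π_I = (443/2 - (1/2)q_I)q_I - 5q_I.
Maximising: ∂π_I/∂q_I = 433/2 - q_I = 0, giving q_I = 433/2.
Then q_Z = (433 - 433/2)/2 = 433/4.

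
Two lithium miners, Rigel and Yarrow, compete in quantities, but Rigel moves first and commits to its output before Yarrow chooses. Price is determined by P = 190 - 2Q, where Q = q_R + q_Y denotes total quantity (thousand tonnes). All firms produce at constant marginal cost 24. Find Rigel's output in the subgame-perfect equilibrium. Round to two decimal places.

Solve by backward induction. Given q_R, the follower Yarrow maximises π_Y = (190 - 2q_R - 2q_Y)q_Y - 24q_Y.
∂π_Y/∂q_Y = 166 - 2q_R - 4q_Y = 0 gives the reaction function q_Y = (166 - 2q_R)/4.
The leader anticipates this reaction. Substituting into P = 190 - 2Q gives P = 107 - q_R, so π_R = (107 - q_R)q_R - 24q_R.
Maximising: ∂π_R/∂q_R = 83 - 2q_R = 0, giving q_R = 83/2.
Then q_Y = (166 - 2·(83/2))/4 = 83/4.

41.50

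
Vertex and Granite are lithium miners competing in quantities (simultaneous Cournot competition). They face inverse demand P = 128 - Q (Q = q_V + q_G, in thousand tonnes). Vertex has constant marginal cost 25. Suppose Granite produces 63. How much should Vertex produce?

With the rival's output fixed at 63, Vertex's profit is π_V = (128 - 63 - q_V)q_V - (25q_V) = (65 - q_V)q_V - (25q_V).
∂π_V/∂q_V = 40 - 2q_V = 0, so q_V = 20.

20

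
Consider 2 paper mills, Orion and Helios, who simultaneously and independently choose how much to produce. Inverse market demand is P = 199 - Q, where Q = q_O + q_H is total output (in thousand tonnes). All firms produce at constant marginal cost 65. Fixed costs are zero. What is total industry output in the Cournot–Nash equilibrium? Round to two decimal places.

89.33

Each firm earns π_i = (199 - Q)q_i - 65q_i.
First-order condition (treating rivals' output as given): 134 - 2q_i - q_j = 0.
With identical firms every q_j equals q_i, so q_j = q_i and 134 = 3q_i, giving q_i = 134/3.
Total output Q = 134/3 + 134/3 = 268/3.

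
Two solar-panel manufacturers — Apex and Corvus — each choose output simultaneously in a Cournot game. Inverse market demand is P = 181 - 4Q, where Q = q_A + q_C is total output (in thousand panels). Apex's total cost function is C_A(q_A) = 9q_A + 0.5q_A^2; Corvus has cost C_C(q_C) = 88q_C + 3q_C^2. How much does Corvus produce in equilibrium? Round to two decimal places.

Apex's profit: π_A = (181 - 4Q)q_A - (9q_A + (1/2)q_A²). Setting ∂π_A/∂q_A = 0: 172 - 9q_A - 4(q_C) = 0.
Corvus's first-order condition: 93 - 14q_C - 4(q_A) = 0.
Best responses: q_A = (172 - 4q_C)/9, q_C = (93 - 4q_A)/14.
Substituting one into the other gives q_A = 1018/55 and q_C = 149/110.

1.35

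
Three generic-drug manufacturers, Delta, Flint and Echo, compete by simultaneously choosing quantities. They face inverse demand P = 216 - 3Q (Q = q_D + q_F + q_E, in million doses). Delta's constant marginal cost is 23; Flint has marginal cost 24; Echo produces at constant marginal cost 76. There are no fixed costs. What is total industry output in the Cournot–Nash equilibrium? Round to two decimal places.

43.75

Delta's profit: π_D = (216 - 3Q)q_D - (23q_D). Setting ∂π_D/∂q_D = 0: 193 - 6q_D - 3(q_F + q_E) = 0.
Flint's first-order condition: 192 - 6q_F - 3(q_D + q_E) = 0.
Echo's first-order condition: 140 - 6q_E - 3(q_D + q_F) = 0.
Adding the 3 first-order conditions: 525 − 12Q = 0, so Q = 175/4.
Back-substituting: q_D = (193 − 525/4)/3 = 247/12, q_F = (192 − 525/4)/3 = 81/4, q_E = (140 − 525/4)/3 = 35/12.
Total output Q = 247/12 + 81/4 + 35/12 = 175/4.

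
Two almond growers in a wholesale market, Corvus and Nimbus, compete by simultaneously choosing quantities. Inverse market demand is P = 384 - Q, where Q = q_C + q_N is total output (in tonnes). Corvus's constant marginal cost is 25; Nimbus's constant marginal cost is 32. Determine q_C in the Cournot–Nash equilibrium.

Corvus's profit: π_C = (384 - Q)q_C - (25q_C). Setting ∂π_C/∂q_C = 0: 359 - 2q_C - (q_N) = 0.
Nimbus's first-order condition: 352 - 2q_N - (q_C) = 0.
Best responses: q_C = (359 - q_N)/2, q_N = (352 - q_C)/2.
Substituting one into the other gives q_C = 122 and q_N = 115.

122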